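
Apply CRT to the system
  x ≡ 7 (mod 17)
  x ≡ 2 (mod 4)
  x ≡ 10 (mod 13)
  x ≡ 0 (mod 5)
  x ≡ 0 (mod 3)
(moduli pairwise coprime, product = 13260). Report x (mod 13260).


Product of moduli M = 17 · 4 · 13 · 5 · 3 = 13260.
Merge one congruence at a time:
  Start: x ≡ 7 (mod 17).
  Combine with x ≡ 2 (mod 4); new modulus lcm = 68.
    Write x = 7 + 17·t and substitute into x ≡ 2 (mod 4): 17·t ≡ 2 − 7 = -5 (mod 4).
    Reduce coefficients mod 4: 1·t ≡ 3 (mod 4).
    So t ≡ 3 (mod 4).
    Then x = 7 + 17·3 = 58, valid modulo lcm(17, 4) = 68: x ≡ 58 (mod 68).
  Combine with x ≡ 10 (mod 13); new modulus lcm = 884.
    Write x = 58 + 68·t and substitute into x ≡ 10 (mod 13): 68·t ≡ 10 − 58 = -48 (mod 13).
    Reduce coefficients mod 13: 3·t ≡ 4 (mod 13).
    The inverse of 3 mod 13 is 9 (since 3·9 = 27 = 2·13 + 1), so t ≡ 9·4 = 36 ≡ 10 (mod 13).
    Then x = 58 + 68·10 = 738, valid modulo lcm(68, 13) = 884: x ≡ 738 (mod 884).
  Combine with x ≡ 0 (mod 5); new modulus lcm = 4420.
    Write x = 738 + 884·t and substitute into x ≡ 0 (mod 5): 884·t ≡ 0 − 738 = -738 (mod 5).
    Reduce coefficients mod 5: 4·t ≡ 2 (mod 5).
    The inverse of 4 mod 5 is 4 (since 4·4 = 16 = 3·5 + 1), so t ≡ 4·2 = 8 ≡ 3 (mod 5).
    Then x = 738 + 884·3 = 3390, valid modulo lcm(884, 5) = 4420: x ≡ 3390 (mod 4420).
  Combine with x ≡ 0 (mod 3); new modulus lcm = 13260.
    Write x = 3390 + 4420·t and substitute into x ≡ 0 (mod 3): 4420·t ≡ 0 − 3390 = -3390 (mod 3).
    Reduce coefficients mod 3: 1·t ≡ 0 (mod 3).
    So t ≡ 0 (mod 3).
    Then x = 3390 + 4420·0 = 3390, valid modulo lcm(4420, 3) = 13260: x ≡ 3390 (mod 13260).
Verify against each original: 3390 mod 17 = 7, 3390 mod 4 = 2, 3390 mod 13 = 10, 3390 mod 5 = 0, 3390 mod 3 = 0.

x ≡ 3390 (mod 13260).


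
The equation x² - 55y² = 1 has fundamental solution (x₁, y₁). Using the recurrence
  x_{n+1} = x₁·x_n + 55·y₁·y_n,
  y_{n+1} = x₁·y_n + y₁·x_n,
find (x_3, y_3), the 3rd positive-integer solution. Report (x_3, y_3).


Step 1: Find the fundamental solution (x₁, y₁) of x² - 55y² = 1.
  Expand √55 as a continued fraction. a₀ = ⌊√55⌋ = 7; iterate m_{k+1} = d_k·a_k − m_k, d_{k+1} = (55 − m_{k+1}²)/d_k, a_{k+1} = ⌊(a₀ + m_{k+1})/d_{k+1}⌋ (starting m₀ = 0, d₀ = 1), with convergents p_k = a_k·p_{k-1} + p_{k-2}, q_k = a_k·q_{k-1} + q_{k-2} (p₋₁ = 1, q₋₁ = 0):
  k = 0: a₀ = 7; p₀/q₀ = 7/1; p₀² − 55·q₀² = 49 − 55 = -6.
  k = 1: m = 7, d = 6, a = ⌊(7 + 7)/6⌋ = 2; p/q = (2·7 + 1)/(2·1 + 0) = 15/2; p² − 55·q² = 225 − 220 = 5.
  k = 2: m = 5, d = 5, a = ⌊(7 + 5)/5⌋ = 2; p/q = (2·15 + 7)/(2·2 + 1) = 37/5; p² − 55·q² = 1369 − 1375 = -6.
  k = 3: m = 5, d = 6, a = ⌊(7 + 5)/6⌋ = 2; p/q = (2·37 + 15)/(2·5 + 2) = 89/12; p² − 55·q² = 7921 − 7920 = 1.
  The first convergent with p² − 55·q² = 1 gives the fundamental solution (x₁, y₁) = (89, 12).
Step 2: Apply the recurrence (x_{n+1}, y_{n+1}) = (x₁x_n + 55y₁y_n, x₁y_n + y₁x_n) repeatedly.
  From (x_1, y_1) = (89, 12): x_2 = 89·89 + 55·12·12 = 15841; y_2 = 89·12 + 12·89 = 2136.
  From (x_2, y_2) = (15841, 2136): x_3 = 89·15841 + 55·12·2136 = 2819609; y_3 = 89·2136 + 12·15841 = 380196.
Step 3: Verify x_3² - 55·y_3² = 7950194912881 - 7950194912880 = 1 (should be 1). ✓

(x_1, y_1) = (89, 12); (x_3, y_3) = (2819609, 380196).


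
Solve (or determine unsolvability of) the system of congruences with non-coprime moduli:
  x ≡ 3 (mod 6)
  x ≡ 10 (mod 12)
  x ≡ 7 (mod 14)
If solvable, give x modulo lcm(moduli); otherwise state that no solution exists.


Moduli 6, 12, 14 are not pairwise coprime, so CRT works modulo lcm(m_i) when all pairwise compatibility conditions hold.
Pairwise compatibility: gcd(m_i, m_j) must divide a_i - a_j for every pair.
Merge one congruence at a time:
  Start: x ≡ 3 (mod 6).
  Combine with x ≡ 10 (mod 12): gcd(6, 12) = 6, and 10 - 3 = 7 is NOT divisible by 6.
    ⇒ system is inconsistent (no integer solution).

No solution (the system is inconsistent).


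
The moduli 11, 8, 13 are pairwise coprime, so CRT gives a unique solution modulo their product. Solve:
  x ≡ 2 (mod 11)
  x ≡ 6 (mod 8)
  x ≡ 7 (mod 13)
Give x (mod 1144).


Moduli 11, 8, 13 are pairwise coprime; by CRT there is a unique solution modulo M = 11 · 8 · 13 = 1144.
Solve pairwise, accumulating the modulus:
  Start with x ≡ 2 (mod 11).
  Combine with x ≡ 6 (mod 8): since gcd(11, 8) = 1, we get a unique residue mod 88.
    Write x = 2 + 11·t and substitute into x ≡ 6 (mod 8): 11·t ≡ 6 − 2 = 4 (mod 8).
    Reduce coefficients mod 8: 3·t ≡ 4 (mod 8).
    The inverse of 3 mod 8 is 3 (since 3·3 = 9 = 1·8 + 1), so t ≡ 3·4 = 12 ≡ 4 (mod 8).
    Then x = 2 + 11·4 = 46, valid modulo lcm(11, 8) = 88: x ≡ 46 (mod 88).
  Combine with x ≡ 7 (mod 13): since gcd(88, 13) = 1, we get a unique residue mod 1144.
    Write x = 46 + 88·t and substitute into x ≡ 7 (mod 13): 88·t ≡ 7 − 46 = -39 (mod 13).
    Reduce coefficients mod 13: 10·t ≡ 0 (mod 13).
    The inverse of 10 mod 13 is 4 (since 10·4 = 40 = 3·13 + 1), so t ≡ 4·0 = 0 ≡ 0 (mod 13).
    Then x = 46 + 88·0 = 46, valid modulo lcm(88, 13) = 1144: x ≡ 46 (mod 1144).
Verify: 46 mod 11 = 2 ✓, 46 mod 8 = 6 ✓, 46 mod 13 = 7 ✓.

x ≡ 46 (mod 1144).


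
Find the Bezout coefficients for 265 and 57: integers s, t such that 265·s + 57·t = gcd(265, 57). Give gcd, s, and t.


Euclidean algorithm on (265, 57) — divide until remainder is 0:
  265 = 4 · 57 + 37
  57 = 1 · 37 + 20
  37 = 1 · 20 + 17
  20 = 1 · 17 + 3
  17 = 5 · 3 + 2
  3 = 1 · 2 + 1
  2 = 2 · 1 + 0
gcd(265, 57) = 1.
Track Bezout coefficients alongside the remainders: start with r₀ = 265 = a·1 + b·0 (s = 1, t = 0) and r₁ = 57 = a·0 + b·1 (s = 0, t = 1); each new remainder r_{k+1} = r_{k-1} − q_k·r_k inherits s_{k+1} = s_{k-1} − q_k·s_k, t_{k+1} = t_{k-1} − q_k·t_k, so r_k = a·s_k + b·t_k at every step:
  q = 4: r = 37, s = 1 − 4·0 = 1, t = 0 − 4·1 = -4  (check: 265·1 + 57·(-4) = 37)
  q = 1: r = 20, s = 0 − 1·1 = -1, t = 1 − 1·(-4) = 5  (check: 265·(-1) + 57·5 = 20)
  q = 1: r = 17, s = 1 − 1·(-1) = 2, t = -4 − 1·5 = -9  (check: 265·2 + 57·(-9) = 17)
  q = 1: r = 3, s = -1 − 1·2 = -3, t = 5 − 1·(-9) = 14  (check: 265·(-3) + 57·14 = 3)
  q = 5: r = 2, s = 2 − 5·(-3) = 17, t = -9 − 5·14 = -79  (check: 265·17 + 57·(-79) = 2)
  q = 1: r = 1, s = -3 − 1·17 = -20, t = 14 − 1·(-79) = 93  (check: 265·(-20) + 57·93 = 1)
The row with r = 1 (the gcd) gives the Bezout coefficients s = -20, t = 93.
Result: 265 · (-20) + 57 · (93) = 1.

gcd(265, 57) = 1; s = -20, t = 93 (check: 265·(-20) + 57·93 = 1).


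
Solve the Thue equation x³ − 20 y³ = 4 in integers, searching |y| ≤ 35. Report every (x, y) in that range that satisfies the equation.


The equation is x³ - 20y³ = 4. For fixed y, x³ = 20·y³ + 4, so a solution requires the RHS to be a perfect cube.
Strategy: iterate y from -35 to 35, compute RHS = 20·y³ + 4, and check whether it is a (positive or negative) perfect cube.
Check small values of y:
  y = 0: RHS = 4 is not a perfect cube.
  y = 1: RHS = 24 is not a perfect cube.
  y = -1: RHS = -16 is not a perfect cube.
  y = 2: RHS = 164 is not a perfect cube.
  y = -2: RHS = -156 is not a perfect cube.
  y = 3: RHS = 544 is not a perfect cube.
  y = -3: RHS = -536 is not a perfect cube.
Continuing the search up to |y| = 35 finds no solutions either.
No (x, y) in the scanned range satisfies the equation.

No integer solutions with |y| ≤ 35.


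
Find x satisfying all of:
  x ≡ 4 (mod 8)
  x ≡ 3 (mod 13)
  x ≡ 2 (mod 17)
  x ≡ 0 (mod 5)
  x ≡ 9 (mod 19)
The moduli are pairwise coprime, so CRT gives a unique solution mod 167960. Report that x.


Product of moduli M = 8 · 13 · 17 · 5 · 19 = 167960.
Merge one congruence at a time:
  Start: x ≡ 4 (mod 8).
  Combine with x ≡ 3 (mod 13); new modulus lcm = 104.
    Write x = 4 + 8·t and substitute into x ≡ 3 (mod 13): 8·t ≡ 3 − 4 = -1 (mod 13).
    Reduce coefficients mod 13: 8·t ≡ 12 (mod 13).
    The inverse of 8 mod 13 is 5 (since 8·5 = 40 = 3·13 + 1), so t ≡ 5·12 = 60 ≡ 8 (mod 13).
    Then x = 4 + 8·8 = 68, valid modulo lcm(8, 13) = 104: x ≡ 68 (mod 104).
  Combine with x ≡ 2 (mod 17); new modulus lcm = 1768.
    Write x = 68 + 104·t and substitute into x ≡ 2 (mod 17): 104·t ≡ 2 − 68 = -66 (mod 17).
    Reduce coefficients mod 17: 2·t ≡ 2 (mod 17).
    The inverse of 2 mod 17 is 9 (since 2·9 = 18 = 1·17 + 1), so t ≡ 9·2 = 18 ≡ 1 (mod 17).
    Then x = 68 + 104·1 = 172, valid modulo lcm(104, 17) = 1768: x ≡ 172 (mod 1768).
  Combine with x ≡ 0 (mod 5); new modulus lcm = 8840.
    Write x = 172 + 1768·t and substitute into x ≡ 0 (mod 5): 1768·t ≡ 0 − 172 = -172 (mod 5).
    Reduce coefficients mod 5: 3·t ≡ 3 (mod 5).
    The inverse of 3 mod 5 is 2 (since 3·2 = 6 = 1·5 + 1), so t ≡ 2·3 = 6 ≡ 1 (mod 5).
    Then x = 172 + 1768·1 = 1940, valid modulo lcm(1768, 5) = 8840: x ≡ 1940 (mod 8840).
  Combine with x ≡ 9 (mod 19); new modulus lcm = 167960.
    Write x = 1940 + 8840·t and substitute into x ≡ 9 (mod 19): 8840·t ≡ 9 − 1940 = -1931 (mod 19).
    Reduce coefficients mod 19: 5·t ≡ 7 (mod 19).
    The inverse of 5 mod 19 is 4 (since 5·4 = 20 = 1·19 + 1), so t ≡ 4·7 = 28 ≡ 9 (mod 19).
    Then x = 1940 + 8840·9 = 81500, valid modulo lcm(8840, 19) = 167960: x ≡ 81500 (mod 167960).
Verify against each original: 81500 mod 8 = 4, 81500 mod 13 = 3, 81500 mod 17 = 2, 81500 mod 5 = 0, 81500 mod 19 = 9.

x ≡ 81500 (mod 167960).


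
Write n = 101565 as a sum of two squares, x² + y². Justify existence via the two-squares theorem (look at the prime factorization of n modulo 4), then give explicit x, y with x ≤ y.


Step 1: Factor n = 101565 = 3^2 · 5 · 37 · 61.
Step 2: Check the mod-4 condition on each prime factor: 3 ≡ 3 (mod 4), exponent 2 (must be even); 5 ≡ 1 (mod 4), exponent 1; 37 ≡ 1 (mod 4), exponent 1; 61 ≡ 1 (mod 4), exponent 1.
All primes ≡ 3 (mod 4) appear to even exponent (or don't appear), so by the two-squares theorem n IS expressible as a sum of two squares.
Step 3: Build a representation. Group n = k² · m with k = 3 and m = 5 · 37 · 61 = 11285 (a product of primes ≡ 1 (mod 4)); a representation of m scales to one of n via (k·x)² + (k·y)² = k²(x² + y²). Each prime p ≡ 1 (mod 4) is itself a sum of two squares; find a² by testing p − a² for a perfect square:
  5: 5 − 1² = 4 = 2² ⇒ 5 = 1² + 2².
  37: 37 − 1² = 36 = 6² ⇒ 37 = 1² + 6².
  61: 61 − 1² = 60, 61 − 2² = 57, 61 − 3² = 52, 61 − 4² = 45, 61 − 5² = 36 = 6² ⇒ 61 = 5² + 6².
  Combine using the Brahmagupta–Fibonacci identity (a² + b²)(c² + d²) = (ac − bd)² + (ad + bc)² = (ac + bd)² + (ad − bc)²:
  5 · 37 = 185: from (1² + 2²)(1² + 6²), take (1·1 − 2·6, 1·6 + 2·1) = (1 − 12, 6 + 2) = (-11, 8); dropping signs (only squares matter) gives (11, 8); check 11² + 8² = 121 + 64 = 185 ✓.
  185 · 61 = 11285: from (11² + 8²)(5² + 6²), take (11·5 − 8·6, 11·6 + 8·5) = (55 − 48, 66 + 40) = (7, 106); check 7² + 106² = 49 + 11236 = 11285 ✓.
  Scale by k = 3: (3·7, 3·106) = (21, 318).
Step 4: Order so x ≤ y and verify: 21² + 318² = 441 + 101124 = 101565 = n. ✓

n = 101565 = 21² + 318² (one valid representation with x ≤ y).


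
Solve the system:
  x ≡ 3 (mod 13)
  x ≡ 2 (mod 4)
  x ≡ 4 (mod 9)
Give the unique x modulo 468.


Moduli 13, 4, 9 are pairwise coprime; by CRT there is a unique solution modulo M = 13 · 4 · 9 = 468.
Solve pairwise, accumulating the modulus:
  Start with x ≡ 3 (mod 13).
  Combine with x ≡ 2 (mod 4): since gcd(13, 4) = 1, we get a unique residue mod 52.
    Write x = 3 + 13·t and substitute into x ≡ 2 (mod 4): 13·t ≡ 2 − 3 = -1 (mod 4).
    Reduce coefficients mod 4: 1·t ≡ 3 (mod 4).
    So t ≡ 3 (mod 4).
    Then x = 3 + 13·3 = 42, valid modulo lcm(13, 4) = 52: x ≡ 42 (mod 52).
  Combine with x ≡ 4 (mod 9): since gcd(52, 9) = 1, we get a unique residue mod 468.
    Write x = 42 + 52·t and substitute into x ≡ 4 (mod 9): 52·t ≡ 4 − 42 = -38 (mod 9).
    Reduce coefficients mod 9: 7·t ≡ 7 (mod 9).
    The inverse of 7 mod 9 is 4 (since 7·4 = 28 = 3·9 + 1), so t ≡ 4·7 = 28 ≡ 1 (mod 9).
    Then x = 42 + 52·1 = 94, valid modulo lcm(52, 9) = 468: x ≡ 94 (mod 468).
Verify: 94 mod 13 = 3 ✓, 94 mod 4 = 2 ✓, 94 mod 9 = 4 ✓.

x ≡ 94 (mod 468).


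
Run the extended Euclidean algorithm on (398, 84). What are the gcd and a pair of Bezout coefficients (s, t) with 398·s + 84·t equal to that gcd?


Euclidean algorithm on (398, 84) — divide until remainder is 0:
  398 = 4 · 84 + 62
  84 = 1 · 62 + 22
  62 = 2 · 22 + 18
  22 = 1 · 18 + 4
  18 = 4 · 4 + 2
  4 = 2 · 2 + 0
gcd(398, 84) = 2.
Track Bezout coefficients alongside the remainders: start with r₀ = 398 = a·1 + b·0 (s = 1, t = 0) and r₁ = 84 = a·0 + b·1 (s = 0, t = 1); each new remainder r_{k+1} = r_{k-1} − q_k·r_k inherits s_{k+1} = s_{k-1} − q_k·s_k, t_{k+1} = t_{k-1} − q_k·t_k, so r_k = a·s_k + b·t_k at every step:
  q = 4: r = 62, s = 1 − 4·0 = 1, t = 0 − 4·1 = -4  (check: 398·1 + 84·(-4) = 62)
  q = 1: r = 22, s = 0 − 1·1 = -1, t = 1 − 1·(-4) = 5  (check: 398·(-1) + 84·5 = 22)
  q = 2: r = 18, s = 1 − 2·(-1) = 3, t = -4 − 2·5 = -14  (check: 398·3 + 84·(-14) = 18)
  q = 1: r = 4, s = -1 − 1·3 = -4, t = 5 − 1·(-14) = 19  (check: 398·(-4) + 84·19 = 4)
  q = 4: r = 2, s = 3 − 4·(-4) = 19, t = -14 − 4·19 = -90  (check: 398·19 + 84·(-90) = 2)
The row with r = 2 (the gcd) gives the Bezout coefficients s = 19, t = -90.
Result: 398 · (19) + 84 · (-90) = 2.

gcd(398, 84) = 2; s = 19, t = -90 (check: 398·19 + 84·(-90) = 2).


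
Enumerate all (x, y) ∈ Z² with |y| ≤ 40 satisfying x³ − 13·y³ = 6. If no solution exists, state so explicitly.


The equation is x³ - 13y³ = 6. For fixed y, x³ = 13·y³ + 6, so a solution requires the RHS to be a perfect cube.
Strategy: iterate y from -40 to 40, compute RHS = 13·y³ + 6, and check whether it is a (positive or negative) perfect cube.
Check small values of y:
  y = 0: RHS = 6 is not a perfect cube.
  y = 1: RHS = 19 is not a perfect cube.
  y = -1: RHS = -7 is not a perfect cube.
  y = 2: RHS = 110 is not a perfect cube.
  y = -2: RHS = -98 is not a perfect cube.
  y = 3: RHS = 357 is not a perfect cube.
  y = -3: RHS = -345 is not a perfect cube.
Continuing the search up to |y| = 40 finds no solutions either.
No (x, y) in the scanned range satisfies the equation.

No integer solutions with |y| ≤ 40.


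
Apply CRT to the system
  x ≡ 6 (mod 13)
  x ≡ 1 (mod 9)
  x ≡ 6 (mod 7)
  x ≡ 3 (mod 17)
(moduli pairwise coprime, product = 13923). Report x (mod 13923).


Product of moduli M = 13 · 9 · 7 · 17 = 13923.
Merge one congruence at a time:
  Start: x ≡ 6 (mod 13).
  Combine with x ≡ 1 (mod 9); new modulus lcm = 117.
    Write x = 6 + 13·t and substitute into x ≡ 1 (mod 9): 13·t ≡ 1 − 6 = -5 (mod 9).
    Reduce coefficients mod 9: 4·t ≡ 4 (mod 9).
    The inverse of 4 mod 9 is 7 (since 4·7 = 28 = 3·9 + 1), so t ≡ 7·4 = 28 ≡ 1 (mod 9).
    Then x = 6 + 13·1 = 19, valid modulo lcm(13, 9) = 117: x ≡ 19 (mod 117).
  Combine with x ≡ 6 (mod 7); new modulus lcm = 819.
    Write x = 19 + 117·t and substitute into x ≡ 6 (mod 7): 117·t ≡ 6 − 19 = -13 (mod 7).
    Reduce coefficients mod 7: 5·t ≡ 1 (mod 7).
    The inverse of 5 mod 7 is 3 (since 5·3 = 15 = 2·7 + 1), so t ≡ 3·1 = 3 ≡ 3 (mod 7).
    Then x = 19 + 117·3 = 370, valid modulo lcm(117, 7) = 819: x ≡ 370 (mod 819).
  Combine with x ≡ 3 (mod 17); new modulus lcm = 13923.
    Write x = 370 + 819·t and substitute into x ≡ 3 (mod 17): 819·t ≡ 3 − 370 = -367 (mod 17).
    Reduce coefficients mod 17: 3·t ≡ 7 (mod 17).
    The inverse of 3 mod 17 is 6 (since 3·6 = 18 = 1·17 + 1), so t ≡ 6·7 = 42 ≡ 8 (mod 17).
    Then x = 370 + 819·8 = 6922, valid modulo lcm(819, 17) = 13923: x ≡ 6922 (mod 13923).
Verify against each original: 6922 mod 13 = 6, 6922 mod 9 = 1, 6922 mod 7 = 6, 6922 mod 17 = 3.

x ≡ 6922 (mod 13923).


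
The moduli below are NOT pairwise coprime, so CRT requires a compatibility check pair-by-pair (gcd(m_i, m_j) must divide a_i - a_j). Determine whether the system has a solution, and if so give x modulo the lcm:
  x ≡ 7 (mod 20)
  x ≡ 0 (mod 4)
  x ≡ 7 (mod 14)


Moduli 20, 4, 14 are not pairwise coprime, so CRT works modulo lcm(m_i) when all pairwise compatibility conditions hold.
Pairwise compatibility: gcd(m_i, m_j) must divide a_i - a_j for every pair.
Merge one congruence at a time:
  Start: x ≡ 7 (mod 20).
  Combine with x ≡ 0 (mod 4): gcd(20, 4) = 4, and 0 - 7 = -7 is NOT divisible by 4.
    ⇒ system is inconsistent (no integer solution).

No solution (the system is inconsistent).


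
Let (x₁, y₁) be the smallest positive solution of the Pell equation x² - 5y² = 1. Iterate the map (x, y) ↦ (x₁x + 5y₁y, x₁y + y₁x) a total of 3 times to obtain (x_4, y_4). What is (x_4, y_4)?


Step 1: Find the fundamental solution (x₁, y₁) of x² - 5y² = 1.
  Expand √5 as a continued fraction. a₀ = ⌊√5⌋ = 2; iterate m_{k+1} = d_k·a_k − m_k, d_{k+1} = (5 − m_{k+1}²)/d_k, a_{k+1} = ⌊(a₀ + m_{k+1})/d_{k+1}⌋ (starting m₀ = 0, d₀ = 1), with convergents p_k = a_k·p_{k-1} + p_{k-2}, q_k = a_k·q_{k-1} + q_{k-2} (p₋₁ = 1, q₋₁ = 0):
  k = 0: a₀ = 2; p₀/q₀ = 2/1; p₀² − 5·q₀² = 4 − 5 = -1.
  k = 1: m = 2, d = 1, a = ⌊(2 + 2)/1⌋ = 4; p/q = (4·2 + 1)/(4·1 + 0) = 9/4; p² − 5·q² = 81 − 80 = 1.
  The first convergent with p² − 5·q² = 1 gives the fundamental solution (x₁, y₁) = (9, 4).
Step 2: Apply the recurrence (x_{n+1}, y_{n+1}) = (x₁x_n + 5y₁y_n, x₁y_n + y₁x_n) repeatedly.
  From (x_1, y_1) = (9, 4): x_2 = 9·9 + 5·4·4 = 161; y_2 = 9·4 + 4·9 = 72.
  From (x_2, y_2) = (161, 72): x_3 = 9·161 + 5·4·72 = 2889; y_3 = 9·72 + 4·161 = 1292.
  From (x_3, y_3) = (2889, 1292): x_4 = 9·2889 + 5·4·1292 = 51841; y_4 = 9·1292 + 4·2889 = 23184.
Step 3: Verify x_4² - 5·y_4² = 2687489281 - 2687489280 = 1 (should be 1). ✓

(x_1, y_1) = (9, 4); (x_4, y_4) = (51841, 23184).


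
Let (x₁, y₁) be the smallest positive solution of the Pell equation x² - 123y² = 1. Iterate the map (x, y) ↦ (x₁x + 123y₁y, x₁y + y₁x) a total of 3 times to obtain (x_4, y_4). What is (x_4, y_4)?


Step 1: Find the fundamental solution (x₁, y₁) of x² - 123y² = 1.
  Expand √123 as a continued fraction. a₀ = ⌊√123⌋ = 11; iterate m_{k+1} = d_k·a_k − m_k, d_{k+1} = (123 − m_{k+1}²)/d_k, a_{k+1} = ⌊(a₀ + m_{k+1})/d_{k+1}⌋ (starting m₀ = 0, d₀ = 1), with convergents p_k = a_k·p_{k-1} + p_{k-2}, q_k = a_k·q_{k-1} + q_{k-2} (p₋₁ = 1, q₋₁ = 0):
  k = 0: a₀ = 11; p₀/q₀ = 11/1; p₀² − 123·q₀² = 121 − 123 = -2.
  k = 1: m = 11, d = 2, a = ⌊(11 + 11)/2⌋ = 11; p/q = (11·11 + 1)/(11·1 + 0) = 122/11; p² − 123·q² = 14884 − 14883 = 1.
  The first convergent with p² − 123·q² = 1 gives the fundamental solution (x₁, y₁) = (122, 11).
Step 2: Apply the recurrence (x_{n+1}, y_{n+1}) = (x₁x_n + 123y₁y_n, x₁y_n + y₁x_n) repeatedly.
  From (x_1, y_1) = (122, 11): x_2 = 122·122 + 123·11·11 = 29767; y_2 = 122·11 + 11·122 = 2684.
  From (x_2, y_2) = (29767, 2684): x_3 = 122·29767 + 123·11·2684 = 7263026; y_3 = 122·2684 + 11·29767 = 654885.
  From (x_3, y_3) = (7263026, 654885): x_4 = 122·7263026 + 123·11·654885 = 1772148577; y_4 = 122·654885 + 11·7263026 = 159789256.
Step 3: Verify x_4² - 123·y_4² = 3140510578963124929 - 3140510578963124928 = 1 (should be 1). ✓

(x_1, y_1) = (122, 11); (x_4, y_4) = (1772148577, 159789256).


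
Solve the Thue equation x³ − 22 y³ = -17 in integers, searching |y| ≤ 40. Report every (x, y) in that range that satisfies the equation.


The equation is x³ - 22y³ = -17. For fixed y, x³ = 22·y³ − 17, so a solution requires the RHS to be a perfect cube.
Strategy: iterate y from -40 to 40, compute RHS = 22·y³ − 17, and check whether it is a (positive or negative) perfect cube.
Check small values of y:
  y = 0: RHS = -17 is not a perfect cube.
  y = 1: RHS = 5 is not a perfect cube.
  y = -1: RHS = -39 is not a perfect cube.
  y = 2: RHS = 159 is not a perfect cube.
  y = -2: RHS = -193 is not a perfect cube.
  y = 3: RHS = 577 is not a perfect cube.
  y = -3: RHS = -611 is not a perfect cube.
Continuing the search up to |y| = 40 finds no solutions either.
No (x, y) in the scanned range satisfies the equation.

No integer solutions with |y| ≤ 40.


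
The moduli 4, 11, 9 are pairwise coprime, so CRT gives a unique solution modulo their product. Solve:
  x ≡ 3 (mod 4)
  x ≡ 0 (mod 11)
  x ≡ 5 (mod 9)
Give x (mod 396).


Moduli 4, 11, 9 are pairwise coprime; by CRT there is a unique solution modulo M = 4 · 11 · 9 = 396.
Solve pairwise, accumulating the modulus:
  Start with x ≡ 3 (mod 4).
  Combine with x ≡ 0 (mod 11): since gcd(4, 11) = 1, we get a unique residue mod 44.
    Write x = 3 + 4·t and substitute into x ≡ 0 (mod 11): 4·t ≡ 0 − 3 = -3 (mod 11).
    Reduce coefficients mod 11: 4·t ≡ 8 (mod 11).
    The inverse of 4 mod 11 is 3 (since 4·3 = 12 = 1·11 + 1), so t ≡ 3·8 = 24 ≡ 2 (mod 11).
    Then x = 3 + 4·2 = 11, valid modulo lcm(4, 11) = 44: x ≡ 11 (mod 44).
  Combine with x ≡ 5 (mod 9): since gcd(44, 9) = 1, we get a unique residue mod 396.
    Write x = 11 + 44·t and substitute into x ≡ 5 (mod 9): 44·t ≡ 5 − 11 = -6 (mod 9).
    Reduce coefficients mod 9: 8·t ≡ 3 (mod 9).
    The inverse of 8 mod 9 is 8 (since 8·8 = 64 = 7·9 + 1), so t ≡ 8·3 = 24 ≡ 6 (mod 9).
    Then x = 11 + 44·6 = 275, valid modulo lcm(44, 9) = 396: x ≡ 275 (mod 396).
Verify: 275 mod 4 = 3 ✓, 275 mod 11 = 0 ✓, 275 mod 9 = 5 ✓.

x ≡ 275 (mod 396).


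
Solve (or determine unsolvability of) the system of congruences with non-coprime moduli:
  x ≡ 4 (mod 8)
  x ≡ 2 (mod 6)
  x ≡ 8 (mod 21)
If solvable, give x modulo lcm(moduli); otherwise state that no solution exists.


Moduli 8, 6, 21 are not pairwise coprime, so CRT works modulo lcm(m_i) when all pairwise compatibility conditions hold.
Pairwise compatibility: gcd(m_i, m_j) must divide a_i - a_j for every pair.
Merge one congruence at a time:
  Start: x ≡ 4 (mod 8).
  Combine with x ≡ 2 (mod 6): gcd(8, 6) = 2; 2 - 4 = -2, which IS divisible by 2, so compatible.
    Write x = 4 + 8·t and substitute into x ≡ 2 (mod 6): 8·t ≡ 2 − 4 = -2 (mod 6).
    Divide the congruence (and modulus) by g = 2: 4·t ≡ -1 (mod 3).
    Reduce coefficients mod 3: 1·t ≡ 2 (mod 3).
    So t ≡ 2 (mod 3).
    Then x = 4 + 8·2 = 20, valid modulo lcm(8, 6) = 24: x ≡ 20 (mod 24).
  Combine with x ≡ 8 (mod 21): gcd(24, 21) = 3; 8 - 20 = -12, which IS divisible by 3, so compatible.
    Write x = 20 + 24·t and substitute into x ≡ 8 (mod 21): 24·t ≡ 8 − 20 = -12 (mod 21).
    Divide the congruence (and modulus) by g = 3: 8·t ≡ -4 (mod 7).
    Reduce coefficients mod 7: 1·t ≡ 3 (mod 7).
    So t ≡ 3 (mod 7).
    Then x = 20 + 24·3 = 92, valid modulo lcm(24, 21) = 168: x ≡ 92 (mod 168).
Verify: 92 mod 8 = 4, 92 mod 6 = 2, 92 mod 21 = 8.

x ≡ 92 (mod 168).


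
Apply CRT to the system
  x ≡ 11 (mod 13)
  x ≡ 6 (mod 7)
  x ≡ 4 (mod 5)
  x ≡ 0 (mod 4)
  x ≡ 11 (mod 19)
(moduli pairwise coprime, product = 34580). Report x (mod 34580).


Product of moduli M = 13 · 7 · 5 · 4 · 19 = 34580.
Merge one congruence at a time:
  Start: x ≡ 11 (mod 13).
  Combine with x ≡ 6 (mod 7); new modulus lcm = 91.
    Write x = 11 + 13·t and substitute into x ≡ 6 (mod 7): 13·t ≡ 6 − 11 = -5 (mod 7).
    Reduce coefficients mod 7: 6·t ≡ 2 (mod 7).
    The inverse of 6 mod 7 is 6 (since 6·6 = 36 = 5·7 + 1), so t ≡ 6·2 = 12 ≡ 5 (mod 7).
    Then x = 11 + 13·5 = 76, valid modulo lcm(13, 7) = 91: x ≡ 76 (mod 91).
  Combine with x ≡ 4 (mod 5); new modulus lcm = 455.
    Write x = 76 + 91·t and substitute into x ≡ 4 (mod 5): 91·t ≡ 4 − 76 = -72 (mod 5).
    Reduce coefficients mod 5: 1·t ≡ 3 (mod 5).
    So t ≡ 3 (mod 5).
    Then x = 76 + 91·3 = 349, valid modulo lcm(91, 5) = 455: x ≡ 349 (mod 455).
  Combine with x ≡ 0 (mod 4); new modulus lcm = 1820.
    Write x = 349 + 455·t and substitute into x ≡ 0 (mod 4): 455·t ≡ 0 − 349 = -349 (mod 4).
    Reduce coefficients mod 4: 3·t ≡ 3 (mod 4).
    The inverse of 3 mod 4 is 3 (since 3·3 = 9 = 2·4 + 1), so t ≡ 3·3 = 9 ≡ 1 (mod 4).
    Then x = 349 + 455·1 = 804, valid modulo lcm(455, 4) = 1820: x ≡ 804 (mod 1820).
  Combine with x ≡ 11 (mod 19); new modulus lcm = 34580.
    Write x = 804 + 1820·t and substitute into x ≡ 11 (mod 19): 1820·t ≡ 11 − 804 = -793 (mod 19).
    Reduce coefficients mod 19: 15·t ≡ 5 (mod 19).
    The inverse of 15 mod 19 is 14 (since 15·14 = 210 = 11·19 + 1), so t ≡ 14·5 = 70 ≡ 13 (mod 19).
    Then x = 804 + 1820·13 = 24464, valid modulo lcm(1820, 19) = 34580: x ≡ 24464 (mod 34580).
Verify against each original: 24464 mod 13 = 11, 24464 mod 7 = 6, 24464 mod 5 = 4, 24464 mod 4 = 0, 24464 mod 19 = 11.

x ≡ 24464 (mod 34580).


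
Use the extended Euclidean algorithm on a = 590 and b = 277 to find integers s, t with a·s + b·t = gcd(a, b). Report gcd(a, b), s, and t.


Euclidean algorithm on (590, 277) — divide until remainder is 0:
  590 = 2 · 277 + 36
  277 = 7 · 36 + 25
  36 = 1 · 25 + 11
  25 = 2 · 11 + 3
  11 = 3 · 3 + 2
  3 = 1 · 2 + 1
  2 = 2 · 1 + 0
gcd(590, 277) = 1.
Track Bezout coefficients alongside the remainders: start with r₀ = 590 = a·1 + b·0 (s = 1, t = 0) and r₁ = 277 = a·0 + b·1 (s = 0, t = 1); each new remainder r_{k+1} = r_{k-1} − q_k·r_k inherits s_{k+1} = s_{k-1} − q_k·s_k, t_{k+1} = t_{k-1} − q_k·t_k, so r_k = a·s_k + b·t_k at every step:
  q = 2: r = 36, s = 1 − 2·0 = 1, t = 0 − 2·1 = -2  (check: 590·1 + 277·(-2) = 36)
  q = 7: r = 25, s = 0 − 7·1 = -7, t = 1 − 7·(-2) = 15  (check: 590·(-7) + 277·15 = 25)
  q = 1: r = 11, s = 1 − 1·(-7) = 8, t = -2 − 1·15 = -17  (check: 590·8 + 277·(-17) = 11)
  q = 2: r = 3, s = -7 − 2·8 = -23, t = 15 − 2·(-17) = 49  (check: 590·(-23) + 277·49 = 3)
  q = 3: r = 2, s = 8 − 3·(-23) = 77, t = -17 − 3·49 = -164  (check: 590·77 + 277·(-164) = 2)
  q = 1: r = 1, s = -23 − 1·77 = -100, t = 49 − 1·(-164) = 213  (check: 590·(-100) + 277·213 = 1)
The row with r = 1 (the gcd) gives the Bezout coefficients s = -100, t = 213.
Result: 590 · (-100) + 277 · (213) = 1.

gcd(590, 277) = 1; s = -100, t = 213 (check: 590·(-100) + 277·213 = 1).


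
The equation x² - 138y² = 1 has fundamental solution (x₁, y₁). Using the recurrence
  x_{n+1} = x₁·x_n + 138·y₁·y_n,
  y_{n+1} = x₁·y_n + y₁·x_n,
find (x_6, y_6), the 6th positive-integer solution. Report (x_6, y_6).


Step 1: Find the fundamental solution (x₁, y₁) of x² - 138y² = 1.
  Expand √138 as a continued fraction. a₀ = ⌊√138⌋ = 11; iterate m_{k+1} = d_k·a_k − m_k, d_{k+1} = (138 − m_{k+1}²)/d_k, a_{k+1} = ⌊(a₀ + m_{k+1})/d_{k+1}⌋ (starting m₀ = 0, d₀ = 1), with convergents p_k = a_k·p_{k-1} + p_{k-2}, q_k = a_k·q_{k-1} + q_{k-2} (p₋₁ = 1, q₋₁ = 0):
  k = 0: a₀ = 11; p₀/q₀ = 11/1; p₀² − 138·q₀² = 121 − 138 = -17.
  k = 1: m = 11, d = 17, a = ⌊(11 + 11)/17⌋ = 1; p/q = (1·11 + 1)/(1·1 + 0) = 12/1; p² − 138·q² = 144 − 138 = 6.
  k = 2: m = 6, d = 6, a = ⌊(11 + 6)/6⌋ = 2; p/q = (2·12 + 11)/(2·1 + 1) = 35/3; p² − 138·q² = 1225 − 1242 = -17.
  k = 3: m = 6, d = 17, a = ⌊(11 + 6)/17⌋ = 1; p/q = (1·35 + 12)/(1·3 + 1) = 47/4; p² − 138·q² = 2209 − 2208 = 1.
  The first convergent with p² − 138·q² = 1 gives the fundamental solution (x₁, y₁) = (47, 4).
Step 2: Apply the recurrence (x_{n+1}, y_{n+1}) = (x₁x_n + 138y₁y_n, x₁y_n + y₁x_n) repeatedly.
  From (x_1, y_1) = (47, 4): x_2 = 47·47 + 138·4·4 = 4417; y_2 = 47·4 + 4·47 = 376.
  From (x_2, y_2) = (4417, 376): x_3 = 47·4417 + 138·4·376 = 415151; y_3 = 47·376 + 4·4417 = 35340.
  From (x_3, y_3) = (415151, 35340): x_4 = 47·415151 + 138·4·35340 = 39019777; y_4 = 47·35340 + 4·415151 = 3321584.
  From (x_4, y_4) = (39019777, 3321584): x_5 = 47·39019777 + 138·4·3321584 = 3667443887; y_5 = 47·3321584 + 4·39019777 = 312193556.
  From (x_5, y_5) = (3667443887, 312193556): x_6 = 47·3667443887 + 138·4·312193556 = 344700705601; y_6 = 47·312193556 + 4·3667443887 = 29342872680.
Step 3: Verify x_6² - 138·y_6² = 118818576441827272771201 - 118818576441827272771200 = 1 (should be 1). ✓

(x_1, y_1) = (47, 4); (x_6, y_6) = (344700705601, 29342872680).


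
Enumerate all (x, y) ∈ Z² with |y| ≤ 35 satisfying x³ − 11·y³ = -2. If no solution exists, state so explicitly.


The equation is x³ - 11y³ = -2. For fixed y, x³ = 11·y³ − 2, so a solution requires the RHS to be a perfect cube.
Strategy: iterate y from -35 to 35, compute RHS = 11·y³ − 2, and check whether it is a (positive or negative) perfect cube.
Check small values of y:
  y = 0: RHS = -2 is not a perfect cube.
  y = 1: RHS = 9 is not a perfect cube.
  y = -1: RHS = -13 is not a perfect cube.
  y = 2: RHS = 86 is not a perfect cube.
  y = -2: RHS = -90 is not a perfect cube.
  y = 3: RHS = 295 is not a perfect cube.
  y = -3: RHS = -299 is not a perfect cube.
Continuing the search up to |y| = 35 finds no solutions either.
No (x, y) in the scanned range satisfies the equation.

No integer solutions with |y| ≤ 35.


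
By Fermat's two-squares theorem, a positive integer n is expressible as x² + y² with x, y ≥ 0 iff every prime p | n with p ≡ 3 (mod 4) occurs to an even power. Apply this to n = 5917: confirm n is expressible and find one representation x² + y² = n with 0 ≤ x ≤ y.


Step 1: Factor n = 5917 = 61 · 97.
Step 2: Check the mod-4 condition on each prime factor: 61 ≡ 1 (mod 4), exponent 1; 97 ≡ 1 (mod 4), exponent 1.
All primes ≡ 3 (mod 4) appear to even exponent (or don't appear), so by the two-squares theorem n IS expressible as a sum of two squares.
Step 3: Build a representation. Here n = 61 · 97 is a product of primes ≡ 1 (mod 4). Each prime p ≡ 1 (mod 4) is itself a sum of two squares; find a² by testing p − a² for a perfect square:
  61: 61 − 1² = 60, 61 − 2² = 57, 61 − 3² = 52, 61 − 4² = 45, 61 − 5² = 36 = 6² ⇒ 61 = 5² + 6².
  97: 97 − 1² = 96, 97 − 2² = 93, 97 − 3² = 88, 97 − 4² = 81 = 9² ⇒ 97 = 4² + 9².
  Combine using the Brahmagupta–Fibonacci identity (a² + b²)(c² + d²) = (ac − bd)² + (ad + bc)² = (ac + bd)² + (ad − bc)²:
  61 · 97 = 5917: from (5² + 6²)(4² + 9²), take (5·4 − 6·9, 5·9 + 6·4) = (20 − 54, 45 + 24) = (-34, 69); dropping signs (only squares matter) gives (34, 69); check 34² + 69² = 1156 + 4761 = 5917 ✓.
Step 4: Order so x ≤ y and verify: 34² + 69² = 1156 + 4761 = 5917 = n. ✓

n = 5917 = 34² + 69² (one valid representation with x ≤ y).


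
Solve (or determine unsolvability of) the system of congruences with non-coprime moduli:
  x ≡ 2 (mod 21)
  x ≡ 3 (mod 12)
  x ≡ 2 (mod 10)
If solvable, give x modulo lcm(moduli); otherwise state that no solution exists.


Moduli 21, 12, 10 are not pairwise coprime, so CRT works modulo lcm(m_i) when all pairwise compatibility conditions hold.
Pairwise compatibility: gcd(m_i, m_j) must divide a_i - a_j for every pair.
Merge one congruence at a time:
  Start: x ≡ 2 (mod 21).
  Combine with x ≡ 3 (mod 12): gcd(21, 12) = 3, and 3 - 2 = 1 is NOT divisible by 3.
    ⇒ system is inconsistent (no integer solution).

No solution (the system is inconsistent).


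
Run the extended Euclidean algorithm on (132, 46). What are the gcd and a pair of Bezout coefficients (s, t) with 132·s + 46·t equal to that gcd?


Euclidean algorithm on (132, 46) — divide until remainder is 0:
  132 = 2 · 46 + 40
  46 = 1 · 40 + 6
  40 = 6 · 6 + 4
  6 = 1 · 4 + 2
  4 = 2 · 2 + 0
gcd(132, 46) = 2.
Track Bezout coefficients alongside the remainders: start with r₀ = 132 = a·1 + b·0 (s = 1, t = 0) and r₁ = 46 = a·0 + b·1 (s = 0, t = 1); each new remainder r_{k+1} = r_{k-1} − q_k·r_k inherits s_{k+1} = s_{k-1} − q_k·s_k, t_{k+1} = t_{k-1} − q_k·t_k, so r_k = a·s_k + b·t_k at every step:
  q = 2: r = 40, s = 1 − 2·0 = 1, t = 0 − 2·1 = -2  (check: 132·1 + 46·(-2) = 40)
  q = 1: r = 6, s = 0 − 1·1 = -1, t = 1 − 1·(-2) = 3  (check: 132·(-1) + 46·3 = 6)
  q = 6: r = 4, s = 1 − 6·(-1) = 7, t = -2 − 6·3 = -20  (check: 132·7 + 46·(-20) = 4)
  q = 1: r = 2, s = -1 − 1·7 = -8, t = 3 − 1·(-20) = 23  (check: 132·(-8) + 46·23 = 2)
The row with r = 2 (the gcd) gives the Bezout coefficients s = -8, t = 23.
Result: 132 · (-8) + 46 · (23) = 2.

gcd(132, 46) = 2; s = -8, t = 23 (check: 132·(-8) + 46·23 = 2).


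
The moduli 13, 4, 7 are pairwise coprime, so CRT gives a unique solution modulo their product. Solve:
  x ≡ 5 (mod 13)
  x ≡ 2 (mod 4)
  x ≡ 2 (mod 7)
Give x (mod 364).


Moduli 13, 4, 7 are pairwise coprime; by CRT there is a unique solution modulo M = 13 · 4 · 7 = 364.
Solve pairwise, accumulating the modulus:
  Start with x ≡ 5 (mod 13).
  Combine with x ≡ 2 (mod 4): since gcd(13, 4) = 1, we get a unique residue mod 52.
    Write x = 5 + 13·t and substitute into x ≡ 2 (mod 4): 13·t ≡ 2 − 5 = -3 (mod 4).
    Reduce coefficients mod 4: 1·t ≡ 1 (mod 4).
    So t ≡ 1 (mod 4).
    Then x = 5 + 13·1 = 18, valid modulo lcm(13, 4) = 52: x ≡ 18 (mod 52).
  Combine with x ≡ 2 (mod 7): since gcd(52, 7) = 1, we get a unique residue mod 364.
    Write x = 18 + 52·t and substitute into x ≡ 2 (mod 7): 52·t ≡ 2 − 18 = -16 (mod 7).
    Reduce coefficients mod 7: 3·t ≡ 5 (mod 7).
    The inverse of 3 mod 7 is 5 (since 3·5 = 15 = 2·7 + 1), so t ≡ 5·5 = 25 ≡ 4 (mod 7).
    Then x = 18 + 52·4 = 226, valid modulo lcm(52, 7) = 364: x ≡ 226 (mod 364).
Verify: 226 mod 13 = 5 ✓, 226 mod 4 = 2 ✓, 226 mod 7 = 2 ✓.

x ≡ 226 (mod 364).


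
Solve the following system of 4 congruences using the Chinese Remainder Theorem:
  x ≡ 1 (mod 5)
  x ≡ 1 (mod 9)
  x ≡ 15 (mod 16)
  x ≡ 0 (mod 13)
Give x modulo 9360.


Product of moduli M = 5 · 9 · 16 · 13 = 9360.
Merge one congruence at a time:
  Start: x ≡ 1 (mod 5).
  Combine with x ≡ 1 (mod 9); new modulus lcm = 45.
    Write x = 1 + 5·t and substitute into x ≡ 1 (mod 9): 5·t ≡ 1 − 1 = 0 (mod 9).
    The inverse of 5 mod 9 is 2 (since 5·2 = 10 = 1·9 + 1), so t ≡ 2·0 = 0 ≡ 0 (mod 9).
    Then x = 1 + 5·0 = 1, valid modulo lcm(5, 9) = 45: x ≡ 1 (mod 45).
  Combine with x ≡ 15 (mod 16); new modulus lcm = 720.
    Write x = 1 + 45·t and substitute into x ≡ 15 (mod 16): 45·t ≡ 15 − 1 = 14 (mod 16).
    Reduce coefficients mod 16: 13·t ≡ 14 (mod 16).
    The inverse of 13 mod 16 is 5 (since 13·5 = 65 = 4·16 + 1), so t ≡ 5·14 = 70 ≡ 6 (mod 16).
    Then x = 1 + 45·6 = 271, valid modulo lcm(45, 16) = 720: x ≡ 271 (mod 720).
  Combine with x ≡ 0 (mod 13); new modulus lcm = 9360.
    Write x = 271 + 720·t and substitute into x ≡ 0 (mod 13): 720·t ≡ 0 − 271 = -271 (mod 13).
    Reduce coefficients mod 13: 5·t ≡ 2 (mod 13).
    The inverse of 5 mod 13 is 8 (since 5·8 = 40 = 3·13 + 1), so t ≡ 8·2 = 16 ≡ 3 (mod 13).
    Then x = 271 + 720·3 = 2431, valid modulo lcm(720, 13) = 9360: x ≡ 2431 (mod 9360).
Verify against each original: 2431 mod 5 = 1, 2431 mod 9 = 1, 2431 mod 16 = 15, 2431 mod 13 = 0.

x ≡ 2431 (mod 9360).


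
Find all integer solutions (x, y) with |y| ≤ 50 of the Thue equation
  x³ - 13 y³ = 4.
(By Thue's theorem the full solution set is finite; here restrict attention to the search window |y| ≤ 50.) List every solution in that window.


The equation is x³ - 13y³ = 4. For fixed y, x³ = 13·y³ + 4, so a solution requires the RHS to be a perfect cube.
Strategy: iterate y from -50 to 50, compute RHS = 13·y³ + 4, and check whether it is a (positive or negative) perfect cube.
Check small values of y:
  y = 0: RHS = 4 is not a perfect cube.
  y = 1: RHS = 17 is not a perfect cube.
  y = -1: RHS = -9 is not a perfect cube.
  y = 2: RHS = 108 is not a perfect cube.
  y = -2: RHS = -100 is not a perfect cube.
  y = 3: RHS = 355 is not a perfect cube.
  y = -3: RHS = -347 is not a perfect cube.
Continuing the search up to |y| = 50 finds no solutions either.
No (x, y) in the scanned range satisfies the equation.

No integer solutions with |y| ≤ 50.


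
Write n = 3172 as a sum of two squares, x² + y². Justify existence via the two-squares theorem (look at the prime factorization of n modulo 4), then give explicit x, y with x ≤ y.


Step 1: Factor n = 3172 = 2^2 · 13 · 61.
Step 2: Check the mod-4 condition on each prime factor: 2 = 2 (special); 13 ≡ 1 (mod 4), exponent 1; 61 ≡ 1 (mod 4), exponent 1.
All primes ≡ 3 (mod 4) appear to even exponent (or don't appear), so by the two-squares theorem n IS expressible as a sum of two squares.
Step 3: Build a representation. Group n = k² · m with k = 2 and m = 13 · 61 = 793 (a product of primes ≡ 1 (mod 4)); a representation of m scales to one of n via (k·x)² + (k·y)² = k²(x² + y²). Each prime p ≡ 1 (mod 4) is itself a sum of two squares; find a² by testing p − a² for a perfect square:
  13: 13 − 1² = 12, 13 − 2² = 9 = 3² ⇒ 13 = 2² + 3².
  61: 61 − 1² = 60, 61 − 2² = 57, 61 − 3² = 52, 61 − 4² = 45, 61 − 5² = 36 = 6² ⇒ 61 = 5² + 6².
  Combine using the Brahmagupta–Fibonacci identity (a² + b²)(c² + d²) = (ac − bd)² + (ad + bc)² = (ac + bd)² + (ad − bc)²:
  13 · 61 = 793: from (2² + 3²)(5² + 6²), take (2·5 − 3·6, 2·6 + 3·5) = (10 − 18, 12 + 15) = (-8, 27); dropping signs (only squares matter) gives (8, 27); check 8² + 27² = 64 + 729 = 793 ✓.
  Scale by k = 2: (2·8, 2·27) = (16, 54).
Step 4: Order so x ≤ y and verify: 16² + 54² = 256 + 2916 = 3172 = n. ✓

n = 3172 = 16² + 54² (one valid representation with x ≤ y).


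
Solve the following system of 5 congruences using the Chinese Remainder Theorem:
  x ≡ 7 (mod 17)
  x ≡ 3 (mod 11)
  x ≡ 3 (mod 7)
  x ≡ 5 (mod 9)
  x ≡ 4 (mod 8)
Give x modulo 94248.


Product of moduli M = 17 · 11 · 7 · 9 · 8 = 94248.
Merge one congruence at a time:
  Start: x ≡ 7 (mod 17).
  Combine with x ≡ 3 (mod 11); new modulus lcm = 187.
    Write x = 7 + 17·t and substitute into x ≡ 3 (mod 11): 17·t ≡ 3 − 7 = -4 (mod 11).
    Reduce coefficients mod 11: 6·t ≡ 7 (mod 11).
    The inverse of 6 mod 11 is 2 (since 6·2 = 12 = 1·11 + 1), so t ≡ 2·7 = 14 ≡ 3 (mod 11).
    Then x = 7 + 17·3 = 58, valid modulo lcm(17, 11) = 187: x ≡ 58 (mod 187).
  Combine with x ≡ 3 (mod 7); new modulus lcm = 1309.
    Write x = 58 + 187·t and substitute into x ≡ 3 (mod 7): 187·t ≡ 3 − 58 = -55 (mod 7).
    Reduce coefficients mod 7: 5·t ≡ 1 (mod 7).
    The inverse of 5 mod 7 is 3 (since 5·3 = 15 = 2·7 + 1), so t ≡ 3·1 = 3 ≡ 3 (mod 7).
    Then x = 58 + 187·3 = 619, valid modulo lcm(187, 7) = 1309: x ≡ 619 (mod 1309).
  Combine with x ≡ 5 (mod 9); new modulus lcm = 11781.
    Write x = 619 + 1309·t and substitute into x ≡ 5 (mod 9): 1309·t ≡ 5 − 619 = -614 (mod 9).
    Reduce coefficients mod 9: 4·t ≡ 7 (mod 9).
    The inverse of 4 mod 9 is 7 (since 4·7 = 28 = 3·9 + 1), so t ≡ 7·7 = 49 ≡ 4 (mod 9).
    Then x = 619 + 1309·4 = 5855, valid modulo lcm(1309, 9) = 11781: x ≡ 5855 (mod 11781).
  Combine with x ≡ 4 (mod 8); new modulus lcm = 94248.
    Write x = 5855 + 11781·t and substitute into x ≡ 4 (mod 8): 11781·t ≡ 4 − 5855 = -5851 (mod 8).
    Reduce coefficients mod 8: 5·t ≡ 5 (mod 8).
    The inverse of 5 mod 8 is 5 (since 5·5 = 25 = 3·8 + 1), so t ≡ 5·5 = 25 ≡ 1 (mod 8).
    Then x = 5855 + 11781·1 = 17636, valid modulo lcm(11781, 8) = 94248: x ≡ 17636 (mod 94248).
Verify against each original: 17636 mod 17 = 7, 17636 mod 11 = 3, 17636 mod 7 = 3, 17636 mod 9 = 5, 17636 mod 8 = 4.

x ≡ 17636 (mod 94248).
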